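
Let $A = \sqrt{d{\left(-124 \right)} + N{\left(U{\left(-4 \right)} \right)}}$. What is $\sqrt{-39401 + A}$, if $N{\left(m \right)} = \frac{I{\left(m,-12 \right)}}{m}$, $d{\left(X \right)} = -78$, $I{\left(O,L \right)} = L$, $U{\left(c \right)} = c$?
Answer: $\sqrt{-39401 + 5 i \sqrt{3}} \approx 0.022 + 198.5 i$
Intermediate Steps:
$N{\left(m \right)} = - \frac{12}{m}$
$A = 5 i \sqrt{3}$ ($A = \sqrt{-78 - \frac{12}{-4}} = \sqrt{-78 - -3} = \sqrt{-78 + 3} = \sqrt{-75} = 5 i \sqrt{3} \approx 8.6602 i$)
$\sqrt{-39401 + A} = \sqrt{-39401 + 5 i \sqrt{3}}$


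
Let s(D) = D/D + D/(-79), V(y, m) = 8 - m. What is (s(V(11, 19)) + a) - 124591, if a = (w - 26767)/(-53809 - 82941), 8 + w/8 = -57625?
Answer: -1345936874601/10803250 ≈ -1.2459e+5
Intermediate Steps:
w = -461064 (w = -64 + 8*(-57625) = -64 - 461000 = -461064)
a = 487831/136750 (a = (-461064 - 26767)/(-53809 - 82941) = -487831/(-136750) = -487831*(-1/136750) = 487831/136750 ≈ 3.5673)
s(D) = 1 - D/79 (s(D) = 1 + D*(-1/79) = 1 - D/79)
(s(V(11, 19)) + a) - 124591 = ((1 - (8 - 1*19)/79) + 487831/136750) - 124591 = ((1 - (8 - 19)/79) + 487831/136750) - 124591 = ((1 - 1/79*(-11)) + 487831/136750) - 124591 = ((1 + 11/79) + 487831/136750) - 124591 = (90/79 + 487831/136750) - 124591 = 50846149/10803250 - 124591 = -1345936874601/10803250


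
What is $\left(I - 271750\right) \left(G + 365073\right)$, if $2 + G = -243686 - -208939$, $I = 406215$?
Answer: $44417016660$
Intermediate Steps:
$G = -34749$ ($G = -2 - 34747 = -34749$)
$\left(I - 271750\right) \left(G + 365073\right) = \left(406215 - 271750\right) \left(-34749 + 365073\right) = 134465 \cdot 330324 = 44417016660$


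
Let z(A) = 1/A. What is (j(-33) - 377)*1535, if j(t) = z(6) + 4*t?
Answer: -4686355/6 ≈ -7.8106e+5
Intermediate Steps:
j(t) = ⅙ + 4*t (j(t) = 1/6 + 4*t = ⅙ + 4*t)
(j(-33) - 377)*1535 = ((⅙ + 4*(-33)) - 377)*1535 = ((⅙ - 132) - 377)*1535 = (-791/6 - 377)*1535 = -3053/6*1535 = -4686355/6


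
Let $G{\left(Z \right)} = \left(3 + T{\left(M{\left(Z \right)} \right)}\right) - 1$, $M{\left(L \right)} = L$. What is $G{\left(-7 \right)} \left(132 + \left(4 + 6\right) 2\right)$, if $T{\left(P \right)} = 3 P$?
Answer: $-2888$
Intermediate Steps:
$G{\left(Z \right)} = 2 + 3 Z$ ($G{\left(Z \right)} = \left(3 + 3 Z\right) - 1 = 2 + 3 Z$)
$G{\left(-7 \right)} \left(132 + \left(4 + 6\right) 2\right) = \left(2 + 3 \left(-7\right)\right) \left(132 + \left(4 + 6\right) 2\right) = \left(2 - 21\right) \left(132 + 10 \cdot 2\right) = - 19 \left(132 + 20\right) = \left(-19\right) 152 = -2888$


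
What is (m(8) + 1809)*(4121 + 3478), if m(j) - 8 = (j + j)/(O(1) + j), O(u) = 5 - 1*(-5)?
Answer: 41442413/3 ≈ 1.3814e+7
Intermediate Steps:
O(u) = 10 (O(u) = 5 + 5 = 10)
m(j) = 8 + 2*j/(10 + j) (m(j) = 8 + (j + j)/(10 + j) = 8 + (2*j)/(10 + j) = 8 + 2*j/(10 + j))
(m(8) + 1809)*(4121 + 3478) = (10*(8 + 8)/(10 + 8) + 1809)*(4121 + 3478) = (10*16/18 + 1809)*7599 = (10*(1/18)*16 + 1809)*7599 = (80/9 + 1809)*7599 = (16361/9)*7599 = 41442413/3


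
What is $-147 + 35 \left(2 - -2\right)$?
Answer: $-7$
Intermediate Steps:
$-147 + 35 \left(2 - -2\right) = -147 + 35 \left(2 + 2\right) = -147 + 35 \cdot 4 = -147 + 140 = -7$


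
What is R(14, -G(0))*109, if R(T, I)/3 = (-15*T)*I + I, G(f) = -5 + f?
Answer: -341715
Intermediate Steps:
R(T, I) = 3*I - 45*I*T (R(T, I) = 3*((-15*T)*I + I) = 3*(-15*I*T + I) = 3*(I - 15*I*T) = 3*I - 45*I*T)
R(14, -G(0))*109 = (3*(-(-5 + 0))*(1 - 15*14))*109 = (3*(-1*(-5))*(1 - 210))*109 = (3*5*(-209))*109 = -3135*109 = -341715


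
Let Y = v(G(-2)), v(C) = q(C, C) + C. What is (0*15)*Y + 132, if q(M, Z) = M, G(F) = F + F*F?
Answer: 132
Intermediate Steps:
G(F) = F + F**2
v(C) = 2*C (v(C) = C + C = 2*C)
Y = 4 (Y = 2*(-2*(1 - 2)) = 2*(-2*(-1)) = 2*2 = 4)
(0*15)*Y + 132 = (0*15)*4 + 132 = 0*4 + 132 = 0 + 132 = 132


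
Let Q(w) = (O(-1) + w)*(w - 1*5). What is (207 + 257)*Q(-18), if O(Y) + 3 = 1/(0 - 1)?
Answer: 234784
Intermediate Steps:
O(Y) = -4 (O(Y) = -3 + 1/(0 - 1) = -3 + 1/(-1) = -3 - 1 = -4)
Q(w) = (-5 + w)*(-4 + w) (Q(w) = (-4 + w)*(w - 1*5) = (-4 + w)*(w - 5) = (-4 + w)*(-5 + w) = (-5 + w)*(-4 + w))
(207 + 257)*Q(-18) = (207 + 257)*(20 + (-18)² - 9*(-18)) = 464*(20 + 324 + 162) = 464*506 = 234784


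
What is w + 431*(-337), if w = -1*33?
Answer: -145280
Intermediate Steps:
w = -33
w + 431*(-337) = -33 + 431*(-337) = -33 - 145247 = -145280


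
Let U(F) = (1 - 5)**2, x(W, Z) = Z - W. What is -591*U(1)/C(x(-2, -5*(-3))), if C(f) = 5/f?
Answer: -160752/5 ≈ -32150.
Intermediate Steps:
U(F) = 16 (U(F) = (-4)**2 = 16)
-591*U(1)/C(x(-2, -5*(-3))) = -9456/(5/(-5*(-3) - 1*(-2))) = -9456/(5/(15 + 2)) = -9456/(5/17) = -9456/(5*(1/17)) = -9456/5/17 = -9456*17/5 = -591*272/5 = -160752/5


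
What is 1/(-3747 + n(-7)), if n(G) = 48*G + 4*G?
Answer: -1/4111 ≈ -0.00024325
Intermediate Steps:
n(G) = 52*G
1/(-3747 + n(-7)) = 1/(-3747 + 52*(-7)) = 1/(-3747 - 364) = 1/(-4111) = -1/4111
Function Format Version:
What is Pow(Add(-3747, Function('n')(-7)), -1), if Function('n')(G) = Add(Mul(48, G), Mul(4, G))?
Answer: Rational(-1, 4111) ≈ -0.00024325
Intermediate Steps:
Function('n')(G) = Mul(52, G)
Pow(Add(-3747, Function('n')(-7)), -1) = Pow(Add(-3747, Mul(52, -7)), -1) = Pow(Add(-3747, -364), -1) = Pow(-4111, -1) = Rational(-1, 4111)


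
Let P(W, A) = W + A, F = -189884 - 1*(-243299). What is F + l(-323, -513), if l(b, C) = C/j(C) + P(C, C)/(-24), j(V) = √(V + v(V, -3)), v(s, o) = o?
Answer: 213831/4 + 171*I*√129/86 ≈ 53458.0 + 22.584*I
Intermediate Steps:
F = 53415 (F = -189884 + 243299 = 53415)
j(V) = √(-3 + V) (j(V) = √(V - 3) = √(-3 + V))
P(W, A) = A + W
l(b, C) = -C/12 + C/√(-3 + C) (l(b, C) = C/(√(-3 + C)) + (C + C)/(-24) = C/√(-3 + C) + (2*C)*(-1/24) = C/√(-3 + C) - C/12 = -C/12 + C/√(-3 + C))
F + l(-323, -513) = 53415 + (-1/12*(-513) - 513/√(-3 - 513)) = 53415 + (171/4 - (-171)*I*√129/86) = 53415 + (171/4 + 171*I*√129/86) = 213831/4 + 171*I*√129/86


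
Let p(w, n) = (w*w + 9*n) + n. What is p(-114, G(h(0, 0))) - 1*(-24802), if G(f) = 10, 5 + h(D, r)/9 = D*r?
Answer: 37898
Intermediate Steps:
h(D, r) = -45 + 9*D*r (h(D, r) = -45 + 9*(D*r) = -45 + 9*D*r)
p(w, n) = w² + 10*n (p(w, n) = (w² + 9*n) + n = w² + 10*n)
p(-114, G(h(0, 0))) - 1*(-24802) = ((-114)² + 10*10) - 1*(-24802) = (12996 + 100) + 24802 = 13096 + 24802 = 37898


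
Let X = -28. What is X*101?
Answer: -2828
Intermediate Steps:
X*101 = -28*101 = -2828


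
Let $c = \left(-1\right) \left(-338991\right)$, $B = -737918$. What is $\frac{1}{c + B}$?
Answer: $- \frac{1}{398927} \approx -2.5067 \cdot 10^{-6}$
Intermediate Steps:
$c = 338991$
$\frac{1}{c + B} = \frac{1}{338991 - 737918} = \frac{1}{-398927} = - \frac{1}{398927}$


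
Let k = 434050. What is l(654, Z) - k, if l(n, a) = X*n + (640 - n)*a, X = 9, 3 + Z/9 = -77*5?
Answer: -379276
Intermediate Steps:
Z = -3492 (Z = -27 + 9*(-77*5) = -27 + 9*(-385) = -27 - 3465 = -3492)
l(n, a) = 9*n + a*(640 - n) (l(n, a) = 9*n + (640 - n)*a = 9*n + a*(640 - n))
l(654, Z) - k = (9*654 + 640*(-3492) - 1*(-3492)*654) - 1*434050 = (5886 - 2234880 + 2283768) - 434050 = 54774 - 434050 = -379276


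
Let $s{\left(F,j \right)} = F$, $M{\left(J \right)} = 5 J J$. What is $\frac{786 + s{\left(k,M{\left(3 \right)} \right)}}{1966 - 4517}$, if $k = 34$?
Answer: $- \frac{820}{2551} \approx -0.32144$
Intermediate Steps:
$M{\left(J \right)} = 5 J^{2}$
$\frac{786 + s{\left(k,M{\left(3 \right)} \right)}}{1966 - 4517} = \frac{786 + 34}{1966 - 4517} = \frac{820}{-2551} = 820 \left(- \frac{1}{2551}\right) = - \frac{820}{2551}$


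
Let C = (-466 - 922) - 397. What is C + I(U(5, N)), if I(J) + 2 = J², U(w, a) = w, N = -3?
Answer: -1762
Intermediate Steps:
I(J) = -2 + J²
C = -1785 (C = -1388 - 397 = -1785)
C + I(U(5, N)) = -1785 + (-2 + 5²) = -1785 + (-2 + 25) = -1785 + 23 = -1762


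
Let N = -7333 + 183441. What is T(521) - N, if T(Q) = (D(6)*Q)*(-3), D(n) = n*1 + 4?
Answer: -191738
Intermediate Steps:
D(n) = 4 + n (D(n) = n + 4 = 4 + n)
T(Q) = -30*Q (T(Q) = ((4 + 6)*Q)*(-3) = (10*Q)*(-3) = -30*Q)
N = 176108
T(521) - N = -30*521 - 1*176108 = -15630 - 176108 = -191738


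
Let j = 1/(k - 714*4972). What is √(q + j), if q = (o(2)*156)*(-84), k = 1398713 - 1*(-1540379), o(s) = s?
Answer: I*√2445326688687641/305458 ≈ 161.89*I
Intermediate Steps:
k = 2939092 (k = 1398713 + 1540379 = 2939092)
q = -26208 (q = (2*156)*(-84) = 312*(-84) = -26208)
j = -1/610916 (j = 1/(2939092 - 714*4972) = 1/(2939092 - 3550008) = 1/(-610916) = -1/610916 ≈ -1.6369e-6)
√(q + j) = √(-26208 - 1/610916) = √(-16010886529/610916) = I*√2445326688687641/305458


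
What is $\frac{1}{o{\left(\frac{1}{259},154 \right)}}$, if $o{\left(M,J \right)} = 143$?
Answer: $\frac{1}{143} \approx 0.006993$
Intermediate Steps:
$\frac{1}{o{\left(\frac{1}{259},154 \right)}} = \frac{1}{143}$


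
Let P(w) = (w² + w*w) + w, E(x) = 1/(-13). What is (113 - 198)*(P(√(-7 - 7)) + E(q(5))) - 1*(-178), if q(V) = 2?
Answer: 33339/13 - 85*I*√14 ≈ 2564.5 - 318.04*I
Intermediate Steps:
E(x) = -1/13
P(w) = w + 2*w² (P(w) = (w² + w²) + w = 2*w² + w = w + 2*w²)
(113 - 198)*(P(√(-7 - 7)) + E(q(5))) - 1*(-178) = (113 - 198)*(√(-7 - 7)*(1 + 2*√(-7 - 7)) - 1/13) - 1*(-178) = -85*(√(-14)*(1 + 2*√(-14)) - 1/13) + 178 = -85*((I*√14)*(1 + 2*(I*√14)) - 1/13) + 178 = -85*((I*√14)*(1 + 2*I*√14) - 1/13) + 178 = -85*(I*√14*(1 + 2*I*√14) - 1/13) + 178 = -85*(-1/13 + I*√14*(1 + 2*I*√14)) + 178 = (85/13 - 85*I*√14*(1 + 2*I*√14)) + 178 = 2399/13 - 85*I*√14*(1 + 2*I*√14)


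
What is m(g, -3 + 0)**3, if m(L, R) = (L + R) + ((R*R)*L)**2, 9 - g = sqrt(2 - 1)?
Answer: 139717566269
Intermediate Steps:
g = 8 (g = 9 - sqrt(2 - 1) = 9 - sqrt(1) = 9 - 1*1 = 9 - 1 = 8)
m(L, R) = L + R + L**2*R**4 (m(L, R) = (L + R) + (R**2*L)**2 = (L + R) + (L*R**2)**2 = (L + R) + L**2*R**4 = L + R + L**2*R**4)
m(g, -3 + 0)**3 = (8 + (-3 + 0) + 8**2*(-3 + 0)**4)**3 = (8 - 3 + 64*(-3)**4)**3 = (8 - 3 + 64*81)**3 = (8 - 3 + 5184)**3 = 5189**3 = 139717566269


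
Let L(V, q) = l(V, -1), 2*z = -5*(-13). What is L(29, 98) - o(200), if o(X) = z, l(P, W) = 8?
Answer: -49/2 ≈ -24.500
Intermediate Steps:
z = 65/2 (z = (-5*(-13))/2 = (1/2)*65 = 65/2 ≈ 32.500)
L(V, q) = 8
o(X) = 65/2
L(29, 98) - o(200) = 8 - 1*65/2 = 8 - 65/2 = -49/2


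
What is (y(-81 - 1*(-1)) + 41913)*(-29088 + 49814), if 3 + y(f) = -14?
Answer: 868336496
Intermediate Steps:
y(f) = -17 (y(f) = -3 - 14 = -17)
(y(-81 - 1*(-1)) + 41913)*(-29088 + 49814) = (-17 + 41913)*(-29088 + 49814) = 41896*20726 = 868336496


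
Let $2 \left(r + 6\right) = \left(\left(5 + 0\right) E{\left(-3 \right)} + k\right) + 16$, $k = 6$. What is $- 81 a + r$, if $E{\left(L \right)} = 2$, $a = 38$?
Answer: $-3068$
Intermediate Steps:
$r = 10$ ($r = -6 + \frac{\left(\left(5 + 0\right) 2 + 6\right) + 16}{2} = -6 + \frac{\left(5 \cdot 2 + 6\right) + 16}{2} = -6 + \frac{\left(10 + 6\right) + 16}{2} = -6 + \frac{16 + 16}{2} = -6 + \frac{1}{2} \cdot 32 = -6 + 16 = 10$)
$- 81 a + r = \left(-81\right) 38 + 10 = -3078 + 10 = -3068$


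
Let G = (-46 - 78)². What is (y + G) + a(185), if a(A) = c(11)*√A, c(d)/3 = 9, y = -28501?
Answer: -13125 + 27*√185 ≈ -12758.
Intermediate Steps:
G = 15376 (G = (-124)² = 15376)
c(d) = 27 (c(d) = 3*9 = 27)
a(A) = 27*√A
(y + G) + a(185) = (-28501 + 15376) + 27*√185 = -13125 + 27*√185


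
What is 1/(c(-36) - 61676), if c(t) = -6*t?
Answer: -1/61460 ≈ -1.6271e-5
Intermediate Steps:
1/(c(-36) - 61676) = 1/(-6*(-36) - 61676) = 1/(216 - 61676) = 1/(-61460) = -1/61460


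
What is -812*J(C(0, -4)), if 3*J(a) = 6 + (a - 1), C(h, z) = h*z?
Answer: -4060/3 ≈ -1353.3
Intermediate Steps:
J(a) = 5/3 + a/3 (J(a) = (6 + (a - 1))/3 = (6 + (-1 + a))/3 = (5 + a)/3 = 5/3 + a/3)
-812*J(C(0, -4)) = -812*(5/3 + (0*(-4))/3) = -812*(5/3 + (⅓)*0) = -812*(5/3 + 0) = -812*5/3 = -4060/3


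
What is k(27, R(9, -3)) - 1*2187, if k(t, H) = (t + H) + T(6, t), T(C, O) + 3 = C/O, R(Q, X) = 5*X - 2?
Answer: -19618/9 ≈ -2179.8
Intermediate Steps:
R(Q, X) = -2 + 5*X
T(C, O) = -3 + C/O
k(t, H) = -3 + H + t + 6/t (k(t, H) = (t + H) + (-3 + 6/t) = (H + t) + (-3 + 6/t) = -3 + H + t + 6/t)
k(27, R(9, -3)) - 1*2187 = (-3 + (-2 + 5*(-3)) + 27 + 6/27) - 1*2187 = (-3 + (-2 - 15) + 27 + 6*(1/27)) - 2187 = (-3 - 17 + 27 + 2/9) - 2187 = 65/9 - 2187 = -19618/9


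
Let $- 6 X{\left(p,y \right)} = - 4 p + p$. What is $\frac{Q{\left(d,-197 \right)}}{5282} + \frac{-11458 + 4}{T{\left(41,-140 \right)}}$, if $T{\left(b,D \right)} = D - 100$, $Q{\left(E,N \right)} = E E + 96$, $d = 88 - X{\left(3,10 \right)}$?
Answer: $\frac{2596617}{52820} \approx 49.16$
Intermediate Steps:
$X{\left(p,y \right)} = \frac{p}{2}$ ($X{\left(p,y \right)} = - \frac{- 4 p + p}{6} = - \frac{\left(-3\right) p}{6} = \frac{p}{2}$)
$d = \frac{173}{2}$ ($d = 88 - \frac{1}{2} \cdot 3 = 88 - \frac{3}{2} = \frac{173}{2} \approx 86.5$)
$Q{\left(E,N \right)} = 96 + E^{2}$ ($Q{\left(E,N \right)} = E^{2} + 96 = 96 + E^{2}$)
$T{\left(b,D \right)} = -100 + D$
$\frac{Q{\left(d,-197 \right)}}{5282} + \frac{-11458 + 4}{T{\left(41,-140 \right)}} = \frac{96 + \left(\frac{173}{2}\right)^{2}}{5282} + \frac{-11458 + 4}{-100 - 140} = \left(96 + \frac{29929}{4}\right) \frac{1}{5282} - \frac{11454}{-240} = \frac{30313}{4} \cdot \frac{1}{5282} - - \frac{1909}{40} = \frac{30313}{21128} + \frac{1909}{40} = \frac{2596617}{52820}$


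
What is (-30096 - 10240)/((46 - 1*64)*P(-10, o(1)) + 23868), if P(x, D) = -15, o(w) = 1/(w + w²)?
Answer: -20168/12069 ≈ -1.6711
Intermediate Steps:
(-30096 - 10240)/((46 - 1*64)*P(-10, o(1)) + 23868) = (-30096 - 10240)/((46 - 1*64)*(-15) + 23868) = -40336/((46 - 64)*(-15) + 23868) = -40336/(-18*(-15) + 23868) = -40336/(270 + 23868) = -40336/24138 = -40336*1/24138 = -20168/12069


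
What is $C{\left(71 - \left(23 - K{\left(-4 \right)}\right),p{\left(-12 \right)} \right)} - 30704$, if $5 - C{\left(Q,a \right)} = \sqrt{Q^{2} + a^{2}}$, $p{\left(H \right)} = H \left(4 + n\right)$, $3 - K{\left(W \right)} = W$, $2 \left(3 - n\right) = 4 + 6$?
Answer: $-30699 - \sqrt{3601} \approx -30759.0$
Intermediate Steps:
$n = -2$ ($n = 3 - \frac{4 + 6}{2} = 3 - 5 = -2$)
$K{\left(W \right)} = 3 - W$
$p{\left(H \right)} = 2 H$ ($p{\left(H \right)} = H \left(4 - 2\right) = H 2 = 2 H$)
$C{\left(Q,a \right)} = 5 - \sqrt{Q^{2} + a^{2}}$
$C{\left(71 - \left(23 - K{\left(-4 \right)}\right),p{\left(-12 \right)} \right)} - 30704 = \left(5 - \sqrt{\left(71 - \left(23 - \left(3 - -4\right)\right)\right)^{2} + \left(2 \left(-12\right)\right)^{2}}\right) - 30704 = \left(5 - \sqrt{\left(71 - \left(23 - \left(3 + 4\right)\right)\right)^{2} + \left(-24\right)^{2}}\right) - 30704 = \left(5 - \sqrt{\left(71 - \left(23 - 7\right)\right)^{2} + 576}\right) - 30704 = \left(5 - \sqrt{\left(71 - 16\right)^{2} + 576}\right) - 30704 = \left(5 - \sqrt{55^{2} + 576}\right) - 30704 = \left(5 - \sqrt{3025 + 576}\right) - 30704 = \left(5 - \sqrt{3601}\right) - 30704 = -30699 - \sqrt{3601}$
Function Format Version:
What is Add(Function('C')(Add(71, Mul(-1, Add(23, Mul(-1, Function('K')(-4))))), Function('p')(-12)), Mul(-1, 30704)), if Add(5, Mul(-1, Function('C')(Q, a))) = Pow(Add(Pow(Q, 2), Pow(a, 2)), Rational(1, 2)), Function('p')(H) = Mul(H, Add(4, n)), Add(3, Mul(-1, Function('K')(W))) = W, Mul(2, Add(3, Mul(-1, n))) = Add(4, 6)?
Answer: Add(-30699, Mul(-1, Pow(3601, Rational(1, 2)))) ≈ -30759.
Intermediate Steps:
n = -2 (n = Add(3, Mul(Rational(-1, 2), Add(4, 6))) = Add(3, Mul(Rational(-1, 2), 10)) = Add(3, -5) = -2)
Function('K')(W) = Add(3, Mul(-1, W))
Function('p')(H) = Mul(2, H) (Function('p')(H) = Mul(H, Add(4, -2)) = Mul(H, 2) = Mul(2, H))
Function('C')(Q, a) = Add(5, Mul(-1, Pow(Add(Pow(Q, 2), Pow(a, 2)), Rational(1, 2))))
Add(Function('C')(Add(71, Mul(-1, Add(23, Mul(-1, Function('K')(-4))))), Function('p')(-12)), Mul(-1, 30704)) = Add(Add(5, Mul(-1, Pow(Add(Pow(Add(71, Mul(-1, Add(23, Mul(-1, Add(3, Mul(-1, -4)))))), 2), Pow(Mul(2, -12), 2)), Rational(1, 2)))), Mul(-1, 30704)) = Add(Add(5, Mul(-1, Pow(Add(Pow(Add(71, Mul(-1, Add(23, Mul(-1, Add(3, 4))))), 2), Pow(-24, 2)), Rational(1, 2)))), -30704) = Add(Add(5, Mul(-1, Pow(Add(Pow(Add(71, Mul(-1, Add(23, Mul(-1, 7)))), 2), 576), Rational(1, 2)))), -30704) = Add(Add(5, Mul(-1, Pow(Add(Pow(Add(71, Mul(-1, Add(23, -7))), 2), 576), Rational(1, 2)))), -30704) = Add(Add(5, Mul(-1, Pow(Add(Pow(Add(71, Mul(-1, 16)), 2), 576), Rational(1, 2)))), -30704) = Add(Add(5, Mul(-1, Pow(Add(Pow(Add(71, -16), 2), 576), Rational(1, 2)))), -30704) = Add(Add(5, Mul(-1, Pow(Add(Pow(55, 2), 576), Rational(1, 2)))), -30704) = Add(Add(5, Mul(-1, Pow(Add(3025, 576), Rational(1, 2)))), -30704) = Add(Add(5, Mul(-1, Pow(3601, Rational(1, 2)))), -30704) = Add(-30699, Mul(-1, Pow(3601, Rational(1, 2))))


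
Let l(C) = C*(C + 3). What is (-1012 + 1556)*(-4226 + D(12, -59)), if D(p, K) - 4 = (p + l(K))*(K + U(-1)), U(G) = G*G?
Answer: -106923200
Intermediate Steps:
U(G) = G²
l(C) = C*(3 + C)
D(p, K) = 4 + (1 + K)*(p + K*(3 + K)) (D(p, K) = 4 + (p + K*(3 + K))*(K + (-1)²) = 4 + (p + K*(3 + K))*(K + 1) = 4 + (p + K*(3 + K))*(1 + K) = 4 + (1 + K)*(p + K*(3 + K)))
(-1012 + 1556)*(-4226 + D(12, -59)) = (-1012 + 1556)*(-4226 + (4 + 12 - 59*12 - 59*(3 - 59) + (-59)²*(3 - 59))) = 544*(-4226 + (4 + 12 - 708 - 59*(-56) + 3481*(-56))) = 544*(-4226 + (4 + 12 - 708 + 3304 - 194936)) = 544*(-4226 - 192324) = 544*(-196550) = -106923200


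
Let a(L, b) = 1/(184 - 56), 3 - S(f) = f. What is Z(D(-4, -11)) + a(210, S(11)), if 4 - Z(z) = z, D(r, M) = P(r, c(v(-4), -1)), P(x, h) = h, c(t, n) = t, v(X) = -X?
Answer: 1/128 ≈ 0.0078125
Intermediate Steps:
S(f) = 3 - f
D(r, M) = 4 (D(r, M) = -1*(-4) = 4)
Z(z) = 4 - z
a(L, b) = 1/128
Z(D(-4, -11)) + a(210, S(11)) = (4 - 1*4) + 1/128 = (4 - 4) + 1/128 = 0 + 1/128 = 1/128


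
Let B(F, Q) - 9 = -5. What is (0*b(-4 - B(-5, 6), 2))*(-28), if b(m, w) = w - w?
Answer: 0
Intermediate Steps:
B(F, Q) = 4 (B(F, Q) = 9 - 5 = 4)
b(m, w) = 0
(0*b(-4 - B(-5, 6), 2))*(-28) = (0*0)*(-28) = 0*(-28) = 0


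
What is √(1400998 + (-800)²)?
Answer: √2040998 ≈ 1428.6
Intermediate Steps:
√(1400998 + (-800)²) = √(1400998 + 640000) = √2040998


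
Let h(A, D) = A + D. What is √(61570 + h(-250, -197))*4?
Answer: 4*√61123 ≈ 988.92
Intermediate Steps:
√(61570 + h(-250, -197))*4 = √(61570 + (-250 - 197))*4 = √(61570 - 447)*4 = √61123*4 = 4*√61123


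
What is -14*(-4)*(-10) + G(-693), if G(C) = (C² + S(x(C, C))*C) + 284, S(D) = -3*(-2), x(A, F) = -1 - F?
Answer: 475815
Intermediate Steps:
S(D) = 6
G(C) = 284 + C² + 6*C (G(C) = (C² + 6*C) + 284 = 284 + C² + 6*C)
-14*(-4)*(-10) + G(-693) = -14*(-4)*(-10) + (284 + (-693)² + 6*(-693)) = 56*(-10) + (284 + 480249 - 4158) = -560 + 476375 = 475815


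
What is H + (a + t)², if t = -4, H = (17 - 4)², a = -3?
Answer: 218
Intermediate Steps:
H = 169 (H = 13² = 169)
H + (a + t)² = 169 + (-3 - 4)² = 169 + (-7)² = 169 + 49 = 218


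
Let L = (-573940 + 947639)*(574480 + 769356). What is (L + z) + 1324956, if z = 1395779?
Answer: 502192890099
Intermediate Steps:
L = 502190169364 (L = 373699*1343836 = 502190169364)
(L + z) + 1324956 = (502190169364 + 1395779) + 1324956 = 502191565143 + 1324956 = 502192890099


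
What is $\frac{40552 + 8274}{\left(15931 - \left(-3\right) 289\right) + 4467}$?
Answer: $\frac{48826}{21265} \approx 2.2961$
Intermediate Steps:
$\frac{40552 + 8274}{\left(15931 - \left(-3\right) 289\right) + 4467} = \frac{48826}{\left(15931 - -867\right) + 4467} = \frac{48826}{\left(15931 + 867\right) + 4467} = \frac{48826}{16798 + 4467} = \frac{48826}{21265}$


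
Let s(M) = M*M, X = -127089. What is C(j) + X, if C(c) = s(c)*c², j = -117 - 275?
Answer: 23612497807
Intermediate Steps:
s(M) = M²
j = -392
C(c) = c⁴ (C(c) = c²*c² = c⁴)
C(j) + X = (-392)⁴ - 127089 = 23612624896 - 127089 = 23612497807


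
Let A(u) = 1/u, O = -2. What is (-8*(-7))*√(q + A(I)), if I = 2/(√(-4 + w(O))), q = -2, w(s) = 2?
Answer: 28*√(-8 + 2*I*√2) ≈ 13.792 + 80.388*I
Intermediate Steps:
I = -I*√2 (I = 2/(√(-4 + 2)) = 2/(√(-2)) = 2/((I*√2)) = 2*(-I*√2/2) = -I*√2 ≈ -1.4142*I)
(-8*(-7))*√(q + A(I)) = (-8*(-7))*√(-2 + 1/(-I*√2)) = 56*√(-2 + I*√2/2)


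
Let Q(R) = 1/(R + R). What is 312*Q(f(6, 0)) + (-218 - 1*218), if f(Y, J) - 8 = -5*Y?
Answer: -4874/11 ≈ -443.09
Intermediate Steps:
f(Y, J) = 8 - 5*Y
Q(R) = 1/(2*R)
312*Q(f(6, 0)) + (-218 - 1*218) = 312*(1/(2*(8 - 5*6))) + (-218 - 1*218) = 312*(1/(2*(8 - 30))) + (-218 - 218) = 312*((1/2)/(-22)) - 436 = 312*((1/2)*(-1/22)) - 436 = 312*(-1/44) - 436 = -78/11 - 436 = -4874/11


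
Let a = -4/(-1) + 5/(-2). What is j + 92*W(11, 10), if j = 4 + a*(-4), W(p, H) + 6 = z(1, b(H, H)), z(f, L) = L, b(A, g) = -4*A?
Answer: -4234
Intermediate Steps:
W(p, H) = -6 - 4*H
a = 3/2 (a = -4*(-1) + 5*(-½) = 4 - 5/2 = 3/2 ≈ 1.5000)
j = -2 (j = 4 + (3/2)*(-4) = 4 - 6 = -2)
j + 92*W(11, 10) = -2 + 92*(-6 - 4*10) = -2 + 92*(-6 - 40) = -2 + 92*(-46) = -2 - 4232 = -4234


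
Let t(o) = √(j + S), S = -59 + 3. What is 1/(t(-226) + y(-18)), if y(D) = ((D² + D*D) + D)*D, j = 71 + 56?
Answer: -11340/128595529 - √71/128595529 ≈ -8.8249e-5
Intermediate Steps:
S = -56
j = 127
y(D) = D*(D + 2*D²) (y(D) = ((D² + D²) + D)*D = (2*D² + D)*D = (D + 2*D²)*D = D*(D + 2*D²))
t(o) = √71 (t(o) = √(127 - 56) = √71)
1/(t(-226) + y(-18)) = 1/(√71 + (-18)²*(1 + 2*(-18))) = 1/(√71 + 324*(1 - 36)) = 1/(√71 + 324*(-35)) = 1/(√71 - 11340) = 1/(-11340 + √71)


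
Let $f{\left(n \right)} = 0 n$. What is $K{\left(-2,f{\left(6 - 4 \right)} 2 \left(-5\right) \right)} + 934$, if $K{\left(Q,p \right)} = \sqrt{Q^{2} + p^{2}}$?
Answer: $936$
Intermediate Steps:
$f{\left(n \right)} = 0$
$K{\left(-2,f{\left(6 - 4 \right)} 2 \left(-5\right) \right)} + 934 = \sqrt{\left(-2\right)^{2} + \left(0 \cdot 2 \left(-5\right)\right)^{2}} + 934 = \sqrt{4 + \left(0 \left(-5\right)\right)^{2}} + 934 = \sqrt{4 + 0^{2}} + 934 = \sqrt{4 + 0} + 934 = \sqrt{4} + 934 = 2 + 934 = 936$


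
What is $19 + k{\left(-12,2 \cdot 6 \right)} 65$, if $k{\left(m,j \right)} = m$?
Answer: $-761$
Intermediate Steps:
$19 + k{\left(-12,2 \cdot 6 \right)} 65 = 19 - 780 = -761$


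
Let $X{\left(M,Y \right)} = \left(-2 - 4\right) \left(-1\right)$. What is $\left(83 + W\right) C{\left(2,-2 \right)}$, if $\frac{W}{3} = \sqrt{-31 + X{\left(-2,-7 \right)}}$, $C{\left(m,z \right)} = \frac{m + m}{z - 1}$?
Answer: $- \frac{332}{3} - 20 i \approx -110.67 - 20.0 i$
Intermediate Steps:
$X{\left(M,Y \right)} = 6$ ($X{\left(M,Y \right)} = \left(-6\right) \left(-1\right) = 6$)
$C{\left(m,z \right)} = \frac{2 m}{-1 + z}$
$W = 15 i$ ($W = 3 \sqrt{-31 + 6} = 3 \sqrt{-25} = 3 \cdot 5 i = 15 i \approx 15.0 i$)
$\left(83 + W\right) C{\left(2,-2 \right)} = \left(83 + 15 i\right) 2 \cdot 2 \frac{1}{-1 - 2} = \left(83 + 15 i\right) 2 \cdot 2 \frac{1}{-3} = \left(83 + 15 i\right) 2 \cdot 2 \left(- \frac{1}{3}\right) = \left(83 + 15 i\right) \left(- \frac{4}{3}\right) = - \frac{332}{3} - 20 i$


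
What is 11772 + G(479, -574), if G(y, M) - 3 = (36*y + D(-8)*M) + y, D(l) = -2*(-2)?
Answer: 27202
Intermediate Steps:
D(l) = 4
G(y, M) = 3 + 4*M + 37*y (G(y, M) = 3 + ((36*y + 4*M) + y) = 3 + ((4*M + 36*y) + y) = 3 + (4*M + 37*y) = 3 + 4*M + 37*y)
11772 + G(479, -574) = 11772 + (3 + 4*(-574) + 37*479) = 11772 + (3 - 2296 + 17723) = 11772 + 15430 = 27202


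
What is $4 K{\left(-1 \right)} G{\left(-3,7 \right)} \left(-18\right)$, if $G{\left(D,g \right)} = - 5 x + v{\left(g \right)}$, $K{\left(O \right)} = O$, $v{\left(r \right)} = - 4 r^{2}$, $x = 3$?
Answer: $-15192$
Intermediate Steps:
$G{\left(D,g \right)} = -15 - 4 g^{2}$ ($G{\left(D,g \right)} = \left(-5\right) 3 - 4 g^{2} = -15 - 4 g^{2}$)
$4 K{\left(-1 \right)} G{\left(-3,7 \right)} \left(-18\right) = 4 \left(-1\right) \left(-15 - 4 \cdot 7^{2}\right) \left(-18\right) = - 4 \left(-15 - 196\right) \left(-18\right) = \left(-4\right) \left(-211\right) \left(-18\right) = 844 \left(-18\right) = -15192$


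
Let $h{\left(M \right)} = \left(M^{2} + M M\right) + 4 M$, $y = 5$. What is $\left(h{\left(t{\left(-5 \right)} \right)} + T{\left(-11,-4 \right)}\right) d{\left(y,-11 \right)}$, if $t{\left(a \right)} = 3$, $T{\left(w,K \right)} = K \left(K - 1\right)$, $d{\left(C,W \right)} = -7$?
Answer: $-350$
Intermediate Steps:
$T{\left(w,K \right)} = K \left(-1 + K\right)$
$h{\left(M \right)} = 2 M^{2} + 4 M$ ($h{\left(M \right)} = \left(M^{2} + M^{2}\right) + 4 M = 2 M^{2} + 4 M$)
$\left(h{\left(t{\left(-5 \right)} \right)} + T{\left(-11,-4 \right)}\right) d{\left(y,-11 \right)} = \left(2 \cdot 3 \left(2 + 3\right) - 4 \left(-1 - 4\right)\right) \left(-7\right) = \left(2 \cdot 3 \cdot 5 - -20\right) \left(-7\right) = \left(30 + 20\right) \left(-7\right) = 50 \left(-7\right) = -350$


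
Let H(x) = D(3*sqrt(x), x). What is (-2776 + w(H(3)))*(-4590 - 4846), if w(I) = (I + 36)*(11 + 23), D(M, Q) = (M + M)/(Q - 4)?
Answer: 14644672 + 1924944*sqrt(3) ≈ 1.7979e+7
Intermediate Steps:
D(M, Q) = 2*M/(-4 + Q) (D(M, Q) = (2*M)/(-4 + Q) = 2*M/(-4 + Q))
H(x) = 6*sqrt(x)/(-4 + x) (H(x) = 2*(3*sqrt(x))/(-4 + x) = 6*sqrt(x)/(-4 + x))
w(I) = 1224 + 34*I (w(I) = (36 + I)*34 = 1224 + 34*I)
(-2776 + w(H(3)))*(-4590 - 4846) = (-2776 + (1224 + 34*(6*sqrt(3)/(-4 + 3))))*(-4590 - 4846) = (-2776 + (1224 + 34*(6*sqrt(3)/(-1))))*(-9436) = (-2776 + (1224 + 34*(6*sqrt(3)*(-1))))*(-9436) = (-2776 + (1224 + 34*(-6*sqrt(3))))*(-9436) = (-2776 + (1224 - 204*sqrt(3)))*(-9436) = (-1552 - 204*sqrt(3))*(-9436) = 14644672 + 1924944*sqrt(3)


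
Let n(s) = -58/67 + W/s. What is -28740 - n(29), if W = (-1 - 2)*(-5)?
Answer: -55841143/1943 ≈ -28740.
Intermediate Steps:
W = 15 (W = -3*(-5) = 15)
n(s) = -58/67 + 15/s
-28740 - n(29) = -28740 - (-58/67 + 15/29) = -28740 - 1*(-677/1943) = -28740 + 677/1943 = -55841143/1943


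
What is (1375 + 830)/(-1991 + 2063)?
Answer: 245/8 ≈ 30.625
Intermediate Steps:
(1375 + 830)/(-1991 + 2063) = 2205/72 = 2205*(1/72) = 245/8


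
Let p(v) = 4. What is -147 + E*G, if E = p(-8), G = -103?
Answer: -559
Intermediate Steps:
E = 4
-147 + E*G = -147 + 4*(-103) = -147 - 412 = -559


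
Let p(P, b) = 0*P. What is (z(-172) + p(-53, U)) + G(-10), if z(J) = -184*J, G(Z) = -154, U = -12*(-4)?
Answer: 31494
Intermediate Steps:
U = 48
p(P, b) = 0
(z(-172) + p(-53, U)) + G(-10) = (-184*(-172) + 0) - 154 = (31648 + 0) - 154 = 31648 - 154 = 31494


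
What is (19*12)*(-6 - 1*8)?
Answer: -3192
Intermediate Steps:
(19*12)*(-6 - 1*8) = 228*(-6 - 8) = 228*(-14) = -3192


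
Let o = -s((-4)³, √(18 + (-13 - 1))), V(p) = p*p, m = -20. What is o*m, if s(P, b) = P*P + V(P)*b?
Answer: 245760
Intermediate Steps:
V(p) = p²
s(P, b) = P² + b*P² (s(P, b) = P*P + P²*b = P² + b*P²)
o = -12288 (o = -((-4)³)²*(1 + √(18 + (-13 - 1))) = -(-64)²*(1 + √(18 - 14)) = -4096*(1 + √4) = -4096*(1 + 2) = -4096*3 = -1*12288 = -12288)
o*m = -12288*(-20) = 245760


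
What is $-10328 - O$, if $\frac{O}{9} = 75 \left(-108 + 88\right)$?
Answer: $3172$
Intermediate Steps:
$O = -13500$ ($O = 9 \cdot 75 \left(-108 + 88\right) = 9 \cdot 75 \left(-20\right) = 9 \left(-1500\right) = -13500$)
$-10328 - O = -10328 - -13500 = -10328 + 13500 = 3172$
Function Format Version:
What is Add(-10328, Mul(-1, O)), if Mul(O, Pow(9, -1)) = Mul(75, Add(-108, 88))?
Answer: 3172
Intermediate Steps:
O = -13500 (O = Mul(9, Mul(75, Add(-108, 88))) = Mul(9, Mul(75, -20)) = Mul(9, -1500) = -13500)
Add(-10328, Mul(-1, O)) = Add(-10328, Mul(-1, -13500)) = Add(-10328, 13500) = 3172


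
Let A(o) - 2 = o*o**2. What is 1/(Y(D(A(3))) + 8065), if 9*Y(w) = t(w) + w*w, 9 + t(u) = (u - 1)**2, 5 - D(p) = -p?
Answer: 9/74821 ≈ 0.00012029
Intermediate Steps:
A(o) = 2 + o**3 (A(o) = 2 + o*o**2 = 2 + o**3)
D(p) = 5 + p (D(p) = 5 - (-1)*p = 5 + p)
t(u) = -9 + (-1 + u)**2 (t(u) = -9 + (u - 1)**2 = -9 + (-1 + u)**2)
Y(w) = -1 + w**2/9 + (-1 + w)**2/9 (Y(w) = ((-9 + (-1 + w)**2) + w*w)/9 = ((-9 + (-1 + w)**2) + w**2)/9 = (-9 + w**2 + (-1 + w)**2)/9 = -1 + w**2/9 + (-1 + w)**2/9)
1/(Y(D(A(3))) + 8065) = 1/((-1 + (5 + (2 + 3**3))**2/9 + (-1 + (5 + (2 + 3**3)))**2/9) + 8065) = 1/((-1 + (5 + (2 + 27))**2/9 + (-1 + (5 + (2 + 27)))**2/9) + 8065) = 1/((-1 + (5 + 29)**2/9 + (-1 + (5 + 29))**2/9) + 8065) = 1/((-1 + (1/9)*34**2 + (-1 + 34)**2/9) + 8065) = 1/((-1 + (1/9)*1156 + (1/9)*33**2) + 8065) = 1/((-1 + 1156/9 + (1/9)*1089) + 8065) = 1/((-1 + 1156/9 + 121) + 8065) = 1/(2236/9 + 8065) = 1/(74821/9) = 9/74821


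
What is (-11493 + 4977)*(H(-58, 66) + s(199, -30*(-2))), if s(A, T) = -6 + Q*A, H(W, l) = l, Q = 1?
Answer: -1687644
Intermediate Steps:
s(A, T) = -6 + A (s(A, T) = -6 + 1*A = -6 + A)
(-11493 + 4977)*(H(-58, 66) + s(199, -30*(-2))) = (-11493 + 4977)*(66 + (-6 + 199)) = -6516*(66 + 193) = -6516*259 = -1687644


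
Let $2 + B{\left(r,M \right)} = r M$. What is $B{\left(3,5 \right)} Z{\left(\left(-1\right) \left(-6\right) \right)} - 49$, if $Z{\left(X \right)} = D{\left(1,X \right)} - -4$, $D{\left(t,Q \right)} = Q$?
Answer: $81$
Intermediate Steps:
$Z{\left(X \right)} = 4 + X$ ($Z{\left(X \right)} = X - -4 = X + 4 = 4 + X$)
$B{\left(r,M \right)} = -2 + M r$ ($B{\left(r,M \right)} = -2 + r M = -2 + M r$)
$B{\left(3,5 \right)} Z{\left(\left(-1\right) \left(-6\right) \right)} - 49 = \left(-2 + 5 \cdot 3\right) \left(4 - -6\right) - 49 = \left(-2 + 15\right) \left(4 + 6\right) - 49 = 13 \cdot 10 - 49 = 130 - 49 = 81$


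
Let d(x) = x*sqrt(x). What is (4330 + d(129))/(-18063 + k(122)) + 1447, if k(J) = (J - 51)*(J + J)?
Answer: 1065003/739 - 129*sqrt(129)/739 ≈ 1439.2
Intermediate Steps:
d(x) = x**(3/2)
k(J) = 2*J*(-51 + J) (k(J) = (-51 + J)*(2*J) = 2*J*(-51 + J))
(4330 + d(129))/(-18063 + k(122)) + 1447 = (4330 + 129**(3/2))/(-18063 + 2*122*(-51 + 122)) + 1447 = (4330 + 129*sqrt(129))/(-18063 + 2*122*71) + 1447 = (4330 + 129*sqrt(129))/(-18063 + 17324) + 1447 = (4330 + 129*sqrt(129))/(-739) + 1447 = (4330 + 129*sqrt(129))*(-1/739) + 1447 = (-4330/739 - 129*sqrt(129)/739) + 1447 = 1065003/739 - 129*sqrt(129)/739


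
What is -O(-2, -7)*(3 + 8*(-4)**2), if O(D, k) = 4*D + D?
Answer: 1310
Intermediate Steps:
O(D, k) = 5*D
-O(-2, -7)*(3 + 8*(-4)**2) = -5*(-2)*(3 + 8*(-4)**2) = -(-10)*(3 + 8*16) = -(-10)*(3 + 128) = -(-10)*131 = -1*(-1310) = 1310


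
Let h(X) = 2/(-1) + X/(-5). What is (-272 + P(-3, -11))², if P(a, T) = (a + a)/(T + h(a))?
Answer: 70845889/961 ≈ 73721.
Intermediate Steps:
h(X) = -2 - X/5 (h(X) = 2*(-1) + X*(-⅕) = -2 - X/5)
P(a, T) = 2*a/(-2 + T - a/5) (P(a, T) = (a + a)/(T + (-2 - a/5)) = (2*a)/(-2 + T - a/5) = 2*a/(-2 + T - a/5))
(-272 + P(-3, -11))² = (-272 - 10*(-3)/(10 - 3 - 5*(-11)))² = (-272 - 10*(-3)/(10 - 3 + 55))² = (-272 - 10*(-3)/62)² = (-272 - 10*(-3)*1/62)² = (-272 + 15/31)² = (-8417/31)² = 70845889/961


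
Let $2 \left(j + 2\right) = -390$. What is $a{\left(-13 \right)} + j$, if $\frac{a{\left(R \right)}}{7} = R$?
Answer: $-288$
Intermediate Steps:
$a{\left(R \right)} = 7 R$
$j = -197$ ($j = -2 + \frac{1}{2} \left(-390\right) = -2 - 195 = -197$)
$a{\left(-13 \right)} + j = 7 \left(-13\right) - 197 = -91 - 197 = -288$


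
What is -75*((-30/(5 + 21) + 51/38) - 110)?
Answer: 4068525/494 ≈ 8235.9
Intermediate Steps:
-75*((-30/(5 + 21) + 51/38) - 110) = -75*((-30/26 + 51*(1/38)) - 110) = -75*((-30*1/26 + 51/38) - 110) = -75*((-15/13 + 51/38) - 110) = -75*(93/494 - 110) = -75*(-54247/494) = 4068525/494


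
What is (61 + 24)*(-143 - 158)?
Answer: -25585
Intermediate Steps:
(61 + 24)*(-143 - 158) = 85*(-301) = -25585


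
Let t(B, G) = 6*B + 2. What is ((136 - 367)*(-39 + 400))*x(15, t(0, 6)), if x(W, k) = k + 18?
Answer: -1667820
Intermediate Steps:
t(B, G) = 2 + 6*B
x(W, k) = 18 + k
((136 - 367)*(-39 + 400))*x(15, t(0, 6)) = ((136 - 367)*(-39 + 400))*(18 + (2 + 6*0)) = (-231*361)*(18 + (2 + 0)) = -83391*(18 + 2) = -83391*20 = -1667820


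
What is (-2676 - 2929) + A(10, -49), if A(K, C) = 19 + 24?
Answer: -5562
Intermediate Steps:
A(K, C) = 43
(-2676 - 2929) + A(10, -49) = (-2676 - 2929) + 43 = -5605 + 43 = -5562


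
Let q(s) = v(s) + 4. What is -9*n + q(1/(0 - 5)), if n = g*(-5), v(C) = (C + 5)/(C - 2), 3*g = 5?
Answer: 845/11 ≈ 76.818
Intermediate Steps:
g = 5/3 (g = (⅓)*5 = 5/3 ≈ 1.6667)
v(C) = (5 + C)/(-2 + C)
n = -25/3 (n = (5/3)*(-5) = -25/3 ≈ -8.3333)
q(s) = 4 + (5 + s)/(-2 + s) (q(s) = (5 + s)/(-2 + s) + 4 = 4 + (5 + s)/(-2 + s))
-9*n + q(1/(0 - 5)) = -9*(-25/3) + (-3 + 5/(0 - 5))/(-2 + 1/(0 - 5)) = 75 + (-3 + 5/(-5))/(-2 + 1/(-5)) = 75 + (-3 + 5*(-⅕))/(-2 - ⅕) = 75 + (-3 - 1)/(-11/5) = 75 - 5/11*(-4) = 75 + 20/11 = 845/11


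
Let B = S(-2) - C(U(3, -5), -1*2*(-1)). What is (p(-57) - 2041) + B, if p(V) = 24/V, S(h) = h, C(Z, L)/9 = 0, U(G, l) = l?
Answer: -38825/19 ≈ -2043.4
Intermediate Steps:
C(Z, L) = 0 (C(Z, L) = 9*0 = 0)
B = -2 (B = -2 - 1*0 = -2 + 0 = -2)
(p(-57) - 2041) + B = (24/(-57) - 2041) - 2 = (24*(-1/57) - 2041) - 2 = (-8/19 - 2041) - 2 = -38787/19 - 2 = -38825/19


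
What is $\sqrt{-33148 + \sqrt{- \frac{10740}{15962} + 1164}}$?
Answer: $\frac{\sqrt{-2111406974428 + 7981 \sqrt{74099706234}}}{7981} \approx 181.97 i$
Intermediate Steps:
$\sqrt{-33148 + \sqrt{- \frac{10740}{15962} + 1164}} = \sqrt{-33148 + \sqrt{\left(-10740\right) \frac{1}{15962} + 1164}} = \sqrt{-33148 + \sqrt{- \frac{5370}{7981} + 1164}} = \sqrt{-33148 + \sqrt{\frac{9284514}{7981}}} = \sqrt{-33148 + \frac{\sqrt{74099706234}}{7981}}$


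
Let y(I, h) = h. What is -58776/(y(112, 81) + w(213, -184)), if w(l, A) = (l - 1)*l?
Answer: -19592/15079 ≈ -1.2993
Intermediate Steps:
w(l, A) = l*(-1 + l) (w(l, A) = (-1 + l)*l = l*(-1 + l))
-58776/(y(112, 81) + w(213, -184)) = -58776/(81 + 213*(-1 + 213)) = -58776/(81 + 213*212) = -58776/(81 + 45156) = -58776/45237 = -58776*1/45237 = -19592/15079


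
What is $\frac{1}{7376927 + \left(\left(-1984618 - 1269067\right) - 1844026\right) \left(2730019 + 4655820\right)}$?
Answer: $- \frac{1}{37650865337602} \approx -2.656 \cdot 10^{-14}$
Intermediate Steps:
$\frac{1}{7376927 + \left(\left(-1984618 - 1269067\right) - 1844026\right) \left(2730019 + 4655820\right)} = \frac{1}{7376927 + \left(\left(-1984618 - 1269067\right) - 1844026\right) 7385839} = \frac{1}{7376927 + \left(-3253685 - 1844026\right) 7385839} = \frac{1}{7376927 - 37650872714529} = \frac{1}{-37650865337602} = - \frac{1}{37650865337602}$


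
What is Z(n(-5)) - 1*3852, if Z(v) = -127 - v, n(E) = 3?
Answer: -3982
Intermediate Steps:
Z(n(-5)) - 1*3852 = (-127 - 1*3) - 1*3852 = (-127 - 3) - 3852 = -130 - 3852 = -3982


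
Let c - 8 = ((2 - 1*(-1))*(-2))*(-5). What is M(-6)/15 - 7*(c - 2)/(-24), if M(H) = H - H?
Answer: 21/2 ≈ 10.500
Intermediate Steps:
M(H) = 0
c = 38 (c = 8 + ((2 - 1*(-1))*(-2))*(-5) = 8 + ((2 + 1)*(-2))*(-5) = 8 + (3*(-2))*(-5) = 8 - 6*(-5) = 8 + 30 = 38)
M(-6)/15 - 7*(c - 2)/(-24) = 0/15 - 7*(38 - 2)/(-24) = 0*(1/15) - 7*36*(-1/24) = 0 - 252*(-1/24) = 0 + 21/2 = 21/2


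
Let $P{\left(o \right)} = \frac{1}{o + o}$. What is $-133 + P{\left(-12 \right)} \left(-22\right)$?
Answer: $- \frac{1585}{12} \approx -132.08$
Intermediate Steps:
$P{\left(o \right)} = \frac{1}{2 o}$
$-133 + P{\left(-12 \right)} \left(-22\right) = -133 + \frac{1}{2 \left(-12\right)} \left(-22\right) = -133 + \frac{1}{2} \left(- \frac{1}{12}\right) \left(-22\right) = -133 - - \frac{11}{12} = -133 + \frac{11}{12} = - \frac{1585}{12}$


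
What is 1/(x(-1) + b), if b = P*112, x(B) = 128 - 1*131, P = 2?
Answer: 1/221 ≈ 0.0045249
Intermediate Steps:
x(B) = -3 (x(B) = 128 - 131 = -3)
b = 224 (b = 2*112 = 224)
1/(x(-1) + b) = 1/(-3 + 224) = 1/221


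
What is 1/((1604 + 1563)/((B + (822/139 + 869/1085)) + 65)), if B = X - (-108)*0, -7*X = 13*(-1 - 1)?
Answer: 11375806/477631105 ≈ 0.023817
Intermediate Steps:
X = 26/7 (X = -13*(-1 - 1)/7 = -13*(-2)/7 = -⅐*(-26) = 26/7 ≈ 3.7143)
B = 26/7 (B = 26/7 - (-108)*0 = 26/7 - 1*0 = 26/7 + 0 = 26/7 ≈ 3.7143)
1/((1604 + 1563)/((B + (822/139 + 869/1085)) + 65)) = 1/((1604 + 1563)/((26/7 + (822/139 + 869/1085)) + 65)) = 1/(3167/((26/7 + (822*(1/139) + 869*(1/1085))) + 65)) = 1/(3167/((26/7 + (822/139 + 869/1085)) + 65)) = 1/(3167/((26/7 + 1012661/150815) + 65)) = 1/(3167/(1572831/150815 + 65)) = 1/(3167/(11375806/150815)) = 1/(3167*(150815/11375806)) = 1/(477631105/11375806) = 11375806/477631105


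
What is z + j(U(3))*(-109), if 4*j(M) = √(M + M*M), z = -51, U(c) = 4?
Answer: -51 - 109*√5/2 ≈ -172.87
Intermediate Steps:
j(M) = √(M + M²)/4 (j(M) = √(M + M*M)/4 = √(M + M²)/4)
z + j(U(3))*(-109) = -51 + (√(4*(1 + 4))/4)*(-109) = -51 + (√(4*5)/4)*(-109) = -51 + (√20/4)*(-109) = -51 + ((2*√5)/4)*(-109) = -51 + (√5/2)*(-109) = -51 - 109*√5/2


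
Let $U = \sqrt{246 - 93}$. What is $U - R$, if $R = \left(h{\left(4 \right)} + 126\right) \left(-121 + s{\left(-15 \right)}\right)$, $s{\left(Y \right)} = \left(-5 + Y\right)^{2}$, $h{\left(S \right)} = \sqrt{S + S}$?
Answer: $-35154 - 558 \sqrt{2} + 3 \sqrt{17} \approx -35931.0$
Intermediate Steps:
$h{\left(S \right)} = \sqrt{2} \sqrt{S}$ ($h{\left(S \right)} = \sqrt{2 S} = \sqrt{2} \sqrt{S}$)
$U = 3 \sqrt{17}$ ($U = \sqrt{153} = 3 \sqrt{17} \approx 12.369$)
$R = 35154 + 558 \sqrt{2}$ ($R = \left(\sqrt{2} \sqrt{4} + 126\right) \left(-121 + \left(-5 - 15\right)^{2}\right) = \left(\sqrt{2} \cdot 2 + 126\right) \left(-121 + \left(-20\right)^{2}\right) = \left(2 \sqrt{2} + 126\right) \left(-121 + 400\right) = \left(126 + 2 \sqrt{2}\right) 279 = 35154 + 558 \sqrt{2} \approx 35943.0$)
$U - R = 3 \sqrt{17} - \left(35154 + 558 \sqrt{2}\right) = -35154 - 558 \sqrt{2} + 3 \sqrt{17}$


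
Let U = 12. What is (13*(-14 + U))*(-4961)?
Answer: 128986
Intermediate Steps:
(13*(-14 + U))*(-4961) = (13*(-14 + 12))*(-4961) = (13*(-2))*(-4961) = -26*(-4961) = 128986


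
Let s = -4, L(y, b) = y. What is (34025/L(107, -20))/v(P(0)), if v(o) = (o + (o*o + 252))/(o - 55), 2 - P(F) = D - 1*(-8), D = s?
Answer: -1939425/27178 ≈ -71.360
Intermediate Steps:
D = -4
P(F) = -2 (P(F) = 2 - (-4 - 1*(-8)) = 2 - (-4 + 8) = 2 - 1*4 = 2 - 4 = -2)
v(o) = (252 + o + o²)/(-55 + o) (v(o) = (o + (o² + 252))/(-55 + o) = (o + (252 + o²))/(-55 + o) = (252 + o + o²)/(-55 + o))
(34025/L(107, -20))/v(P(0)) = (34025/107)/(((252 - 2 + (-2)²)/(-55 - 2))) = (34025*(1/107))/(((252 - 2 + 4)/(-57))) = 34025/(107*((-1/57*254))) = 34025/(107*(-254/57)) = (34025/107)*(-57/254) = -1939425/27178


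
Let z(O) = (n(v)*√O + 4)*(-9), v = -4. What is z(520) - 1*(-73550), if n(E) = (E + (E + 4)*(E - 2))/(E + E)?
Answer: 73514 - 9*√130 ≈ 73411.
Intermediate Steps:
n(E) = (E + (-2 + E)*(4 + E))/(2*E) (n(E) = (E + (4 + E)*(-2 + E))/((2*E)) = (E + (-2 + E)*(4 + E))*(1/(2*E)) = (E + (-2 + E)*(4 + E))/(2*E))
z(O) = -36 - 9*√O/2 (z(O) = (((½)*(-8 - 4*(3 - 4))/(-4))*√O + 4)*(-9) = (((½)*(-¼)*(-8 - 4*(-1)))*√O + 4)*(-9) = (((½)*(-¼)*(-8 + 4))*√O + 4)*(-9) = (((½)*(-¼)*(-4))*√O + 4)*(-9) = (√O/2 + 4)*(-9) = (4 + √O/2)*(-9) = -36 - 9*√O/2)
z(520) - 1*(-73550) = (-36 - 9*√130) - 1*(-73550) = (-36 - 9*√130) + 73550 = 73514 - 9*√130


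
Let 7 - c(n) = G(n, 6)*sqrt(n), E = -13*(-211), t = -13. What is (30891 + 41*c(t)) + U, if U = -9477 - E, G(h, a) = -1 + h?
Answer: 18958 + 574*I*sqrt(13) ≈ 18958.0 + 2069.6*I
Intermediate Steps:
E = 2743
c(n) = 7 - sqrt(n)*(-1 + n) (c(n) = 7 - (-1 + n)*sqrt(n) = 7 - sqrt(n)*(-1 + n))
U = -12220 (U = -9477 - 1*2743 = -9477 - 2743 = -12220)
(30891 + 41*c(t)) + U = (30891 + 41*(7 + sqrt(-13)*(1 - 1*(-13)))) - 12220 = (30891 + 41*(7 + (I*sqrt(13))*(1 + 13))) - 12220 = (30891 + 41*(7 + (I*sqrt(13))*14)) - 12220 = (30891 + 41*(7 + 14*I*sqrt(13))) - 12220 = (30891 + (287 + 574*I*sqrt(13))) - 12220 = (31178 + 574*I*sqrt(13)) - 12220 = 18958 + 574*I*sqrt(13)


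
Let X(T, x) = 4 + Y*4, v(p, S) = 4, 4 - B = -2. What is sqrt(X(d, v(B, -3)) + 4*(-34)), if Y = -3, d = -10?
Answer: 12*I ≈ 12.0*I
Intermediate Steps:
B = 6 (B = 4 - 1*(-2) = 4 + 2 = 6)
X(T, x) = -8 (X(T, x) = 4 - 3*4 = 4 - 12 = -8)
sqrt(X(d, v(B, -3)) + 4*(-34)) = sqrt(-8 + 4*(-34)) = sqrt(-8 - 136) = sqrt(-144) = 12*I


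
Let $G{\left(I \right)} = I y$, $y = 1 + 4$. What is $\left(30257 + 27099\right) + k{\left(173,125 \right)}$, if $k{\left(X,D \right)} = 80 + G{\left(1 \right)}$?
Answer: $57441$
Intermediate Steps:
$y = 5$
$G{\left(I \right)} = 5 I$ ($G{\left(I \right)} = I 5 = 5 I$)
$k{\left(X,D \right)} = 85$ ($k{\left(X,D \right)} = 80 + 5 \cdot 1 = 80 + 5 = 85$)
$\left(30257 + 27099\right) + k{\left(173,125 \right)} = \left(30257 + 27099\right) + 85 = 57356 + 85 = 57441$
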